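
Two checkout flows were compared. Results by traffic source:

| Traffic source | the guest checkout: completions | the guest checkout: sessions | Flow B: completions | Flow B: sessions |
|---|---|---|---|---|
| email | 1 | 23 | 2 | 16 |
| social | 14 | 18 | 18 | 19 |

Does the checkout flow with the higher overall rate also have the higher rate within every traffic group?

Yes

Email: the guest checkout 1/23 = 4.3%, Flow B 2/16 = 12.5% → Flow B
Social: the guest checkout 14/18 = 77.8%, Flow B 18/19 = 94.7% → Flow B
Overall: the guest checkout 15/41 = 36.6%, Flow B 20/35 = 57.1% → Flow B
Flow B wins overall and in every traffic group — no reversal.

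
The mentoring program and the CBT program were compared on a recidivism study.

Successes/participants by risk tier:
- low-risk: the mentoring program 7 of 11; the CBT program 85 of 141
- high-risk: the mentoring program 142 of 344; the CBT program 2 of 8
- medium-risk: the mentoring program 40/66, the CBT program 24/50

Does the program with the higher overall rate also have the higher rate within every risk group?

Low-risk: the mentoring program 7/11 = 63.6%, the CBT program 85/141 = 60.3% → the mentoring program
High-risk: the mentoring program 142/344 = 41.3%, the CBT program 2/8 = 25.0% → the mentoring program
Medium-risk: the mentoring program 40/66 = 60.6%, the CBT program 24/50 = 48.0% → the mentoring program
Overall: the mentoring program 189/421 = 44.9%, the CBT program 111/199 = 55.8% → the CBT program
The mentoring program wins each risk group but the CBT program wins overall — the comparison reverses. The mentoring program's participants skew toward high-risk, which has a lower base rate.

No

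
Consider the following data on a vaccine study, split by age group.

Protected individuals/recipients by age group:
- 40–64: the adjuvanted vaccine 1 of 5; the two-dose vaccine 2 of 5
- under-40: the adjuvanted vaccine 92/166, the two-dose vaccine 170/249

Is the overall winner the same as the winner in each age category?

Yes

40–64: the adjuvanted vaccine 1/5 = 20.0%, the two-dose vaccine 2/5 = 40.0% → the two-dose vaccine
Under-40: the adjuvanted vaccine 92/166 = 55.4%, the two-dose vaccine 170/249 = 68.3% → the two-dose vaccine
Overall: the adjuvanted vaccine 93/171 = 54.4%, the two-dose vaccine 172/254 = 67.7% → the two-dose vaccine
The two-dose vaccine wins overall and in every age group — no reversal.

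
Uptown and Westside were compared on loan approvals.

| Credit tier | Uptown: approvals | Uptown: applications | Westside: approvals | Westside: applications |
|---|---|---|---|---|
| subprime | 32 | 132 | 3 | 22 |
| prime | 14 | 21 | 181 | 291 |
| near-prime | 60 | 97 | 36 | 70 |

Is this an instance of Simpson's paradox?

Yes

Subprime: Uptown 32/132 = 24.2%, Westside 3/22 = 13.6% → Uptown
Prime: Uptown 14/21 = 66.7%, Westside 181/291 = 62.2% → Uptown
Near-prime: Uptown 60/97 = 61.9%, Westside 36/70 = 51.4% → Uptown
Overall: Uptown 106/250 = 42.4%, Westside 220/383 = 57.4% → Westside
Uptown wins each credit group but Westside wins overall — the comparison reverses. Uptown's applications skew toward subprime, which has a lower base rate.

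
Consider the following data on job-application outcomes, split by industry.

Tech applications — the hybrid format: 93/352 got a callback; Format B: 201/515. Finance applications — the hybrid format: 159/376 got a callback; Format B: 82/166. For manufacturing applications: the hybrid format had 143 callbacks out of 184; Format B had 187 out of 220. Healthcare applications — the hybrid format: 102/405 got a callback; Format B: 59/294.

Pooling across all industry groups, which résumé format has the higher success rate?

Tech: the hybrid format 93/352 = 26.4%, Format B 201/515 = 39.0% → Format B
Finance: the hybrid format 159/376 = 42.3%, Format B 82/166 = 49.4% → Format B
Manufacturing: the hybrid format 143/184 = 77.7%, Format B 187/220 = 85.0% → Format B
Healthcare: the hybrid format 102/405 = 25.2%, Format B 59/294 = 20.1% → the hybrid format
Overall: the hybrid format 497/1317 = 37.7%, Format B 529/1195 = 44.3% → Format B
(Neither sweeps every industry group, but Format B has the higher pooled rate.)

Format B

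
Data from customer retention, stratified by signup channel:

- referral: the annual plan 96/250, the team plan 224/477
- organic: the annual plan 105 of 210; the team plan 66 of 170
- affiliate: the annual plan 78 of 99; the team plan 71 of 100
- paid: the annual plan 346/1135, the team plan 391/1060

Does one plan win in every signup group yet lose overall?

Referral: the annual plan 96/250 = 38.4%, the team plan 224/477 = 47.0% → the team plan
Organic: the annual plan 105/210 = 50.0%, the team plan 66/170 = 38.8% → the annual plan
Affiliate: the annual plan 78/99 = 78.8%, the team plan 71/100 = 71.0% → the annual plan
Paid: the annual plan 346/1135 = 30.5%, the team plan 391/1060 = 36.9% → the team plan
Overall: the annual plan 625/1694 = 36.9%, the team plan 752/1807 = 41.6% → the team plan
Neither sweeps: the annual plan wins 2 of 4 groups, the team plan wins 2. The team plan wins overall but not every group — no Simpson reversal.

No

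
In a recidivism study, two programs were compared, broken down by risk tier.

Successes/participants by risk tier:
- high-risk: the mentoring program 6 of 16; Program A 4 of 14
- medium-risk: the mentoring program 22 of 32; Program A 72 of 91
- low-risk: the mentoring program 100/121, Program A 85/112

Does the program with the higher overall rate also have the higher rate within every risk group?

High-risk: the mentoring program 6/16 = 37.5%, Program A 4/14 = 28.6% → the mentoring program
Medium-risk: the mentoring program 22/32 = 68.8%, Program A 72/91 = 79.1% → Program A
Low-risk: the mentoring program 100/121 = 82.6%, Program A 85/112 = 75.9% → the mentoring program
Overall: the mentoring program 128/169 = 75.7%, Program A 161/217 = 74.2% → the mentoring program
Neither sweeps: the mentoring program wins 2 of 3 groups, Program A wins 1. The mentoring program wins overall but not every group — no Simpson reversal.

No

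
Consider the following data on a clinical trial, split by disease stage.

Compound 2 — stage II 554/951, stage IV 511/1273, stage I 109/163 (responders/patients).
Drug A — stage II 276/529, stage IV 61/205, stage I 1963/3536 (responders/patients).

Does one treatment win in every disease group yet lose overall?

Stage II: Compound 2 554/951 = 58.3%, Drug A 276/529 = 52.2% → Compound 2
Stage IV: Compound 2 511/1273 = 40.1%, Drug A 61/205 = 29.8% → Compound 2
Stage I: Compound 2 109/163 = 66.9%, Drug A 1963/3536 = 55.5% → Compound 2
Overall: Compound 2 1174/2387 = 49.2%, Drug A 2300/4270 = 53.9% → Drug A
Compound 2 wins each disease group but Drug A wins overall — the comparison reverses. Compound 2's patients skew toward stage IV, which has a lower base rate.

Yes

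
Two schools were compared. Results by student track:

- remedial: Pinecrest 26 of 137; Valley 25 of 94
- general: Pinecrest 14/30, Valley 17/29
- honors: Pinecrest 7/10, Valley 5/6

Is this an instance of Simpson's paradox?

No

Remedial: Pinecrest 26/137 = 19.0%, Valley 25/94 = 26.6% → Valley
General: Pinecrest 14/30 = 46.7%, Valley 17/29 = 58.6% → Valley
Honors: Pinecrest 7/10 = 70.0%, Valley 5/6 = 83.3% → Valley
Overall: Pinecrest 47/177 = 26.6%, Valley 47/129 = 36.4% → Valley
Valley wins overall and in every student group — no reversal.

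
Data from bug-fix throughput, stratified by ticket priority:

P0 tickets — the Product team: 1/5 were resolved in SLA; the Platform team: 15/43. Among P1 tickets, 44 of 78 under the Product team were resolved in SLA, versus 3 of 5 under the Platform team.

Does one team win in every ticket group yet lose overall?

P0: the Product team 1/5 = 20.0%, the Platform team 15/43 = 34.9% → the Platform team
P1: the Product team 44/78 = 56.4%, the Platform team 3/5 = 60.0% → the Platform team
Overall: the Product team 45/83 = 54.2%, the Platform team 18/48 = 37.5% → the Product team
The Platform team wins each ticket group but the Product team wins overall — the comparison reverses. The Platform team's tickets skew toward P0, which has a lower base rate.

Yes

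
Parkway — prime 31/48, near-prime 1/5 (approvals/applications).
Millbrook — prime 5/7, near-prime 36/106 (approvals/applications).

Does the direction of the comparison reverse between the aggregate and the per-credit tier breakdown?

Yes

Prime: Parkway 31/48 = 64.6%, Millbrook 5/7 = 71.4% → Millbrook
Near-prime: Parkway 1/5 = 20.0%, Millbrook 36/106 = 34.0% → Millbrook
Overall: Parkway 32/53 = 60.4%, Millbrook 41/113 = 36.3% → Parkway
Millbrook wins each credit group but Parkway wins overall — the comparison reverses. Millbrook's applications skew toward near-prime, which has a lower base rate.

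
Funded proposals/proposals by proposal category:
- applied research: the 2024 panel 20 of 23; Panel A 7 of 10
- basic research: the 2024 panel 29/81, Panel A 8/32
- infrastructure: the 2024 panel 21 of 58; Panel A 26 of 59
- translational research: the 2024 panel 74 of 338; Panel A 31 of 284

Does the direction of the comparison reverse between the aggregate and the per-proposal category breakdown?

Applied research: the 2024 panel 20/23 = 87.0%, Panel A 7/10 = 70.0% → the 2024 panel
Basic research: the 2024 panel 29/81 = 35.8%, Panel A 8/32 = 25.0% → the 2024 panel
Infrastructure: the 2024 panel 21/58 = 36.2%, Panel A 26/59 = 44.1% → Panel A
Translational research: the 2024 panel 74/338 = 21.9%, Panel A 31/284 = 10.9% → the 2024 panel
Overall: the 2024 panel 144/500 = 28.8%, Panel A 72/385 = 18.7% → the 2024 panel
Neither sweeps: the 2024 panel wins 3 of 4 groups, Panel A wins 1. The 2024 panel wins overall but not every group — no Simpson reversal.

No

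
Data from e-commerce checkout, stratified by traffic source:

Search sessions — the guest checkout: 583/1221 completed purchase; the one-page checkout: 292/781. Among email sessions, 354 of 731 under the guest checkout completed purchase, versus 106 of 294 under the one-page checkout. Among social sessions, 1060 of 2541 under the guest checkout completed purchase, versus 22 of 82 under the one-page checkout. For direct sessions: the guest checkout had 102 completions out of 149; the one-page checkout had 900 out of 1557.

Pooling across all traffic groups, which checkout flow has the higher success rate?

the one-page checkout

Search: the guest checkout 583/1221 = 47.7%, the one-page checkout 292/781 = 37.4% → the guest checkout
Email: the guest checkout 354/731 = 48.4%, the one-page checkout 106/294 = 36.1% → the guest checkout
Social: the guest checkout 1060/2541 = 41.7%, the one-page checkout 22/82 = 26.8% → the guest checkout
Direct: the guest checkout 102/149 = 68.5%, the one-page checkout 900/1557 = 57.8% → the guest checkout
Overall: the guest checkout 2099/4642 = 45.2%, the one-page checkout 1320/2714 = 48.6% → the one-page checkout
(The guest checkout wins every traffic group but the one-page checkout wins overall — the guest checkout's sessions skew toward the low-rate social group.)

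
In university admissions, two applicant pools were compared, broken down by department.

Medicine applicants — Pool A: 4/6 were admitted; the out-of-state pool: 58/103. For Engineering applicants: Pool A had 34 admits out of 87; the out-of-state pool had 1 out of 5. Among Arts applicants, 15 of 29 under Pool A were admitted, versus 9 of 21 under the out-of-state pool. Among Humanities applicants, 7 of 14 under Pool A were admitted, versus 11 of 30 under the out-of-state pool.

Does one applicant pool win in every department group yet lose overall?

Yes

Medicine: Pool A 4/6 = 66.7%, the out-of-state pool 58/103 = 56.3% → Pool A
Engineering: Pool A 34/87 = 39.1%, the out-of-state pool 1/5 = 20.0% → Pool A
Arts: Pool A 15/29 = 51.7%, the out-of-state pool 9/21 = 42.9% → Pool A
Humanities: Pool A 7/14 = 50.0%, the out-of-state pool 11/30 = 36.7% → Pool A
Overall: Pool A 60/136 = 44.1%, the out-of-state pool 79/159 = 49.7% → the out-of-state pool
Pool A wins each department group but the out-of-state pool wins overall — the comparison reverses. Pool A's applicants skew toward Engineering, which has a lower base rate.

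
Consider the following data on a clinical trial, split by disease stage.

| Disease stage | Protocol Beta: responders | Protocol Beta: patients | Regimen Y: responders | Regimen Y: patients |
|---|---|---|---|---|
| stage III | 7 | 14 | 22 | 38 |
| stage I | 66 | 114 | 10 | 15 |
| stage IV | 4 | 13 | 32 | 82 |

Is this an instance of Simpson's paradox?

Stage III: Protocol Beta 7/14 = 50.0%, Regimen Y 22/38 = 57.9% → Regimen Y
Stage I: Protocol Beta 66/114 = 57.9%, Regimen Y 10/15 = 66.7% → Regimen Y
Stage IV: Protocol Beta 4/13 = 30.8%, Regimen Y 32/82 = 39.0% → Regimen Y
Overall: Protocol Beta 77/141 = 54.6%, Regimen Y 64/135 = 47.4% → Protocol Beta
Regimen Y wins each disease group but Protocol Beta wins overall — the comparison reverses. Regimen Y's patients skew toward stage IV, which has a lower base rate.

Yes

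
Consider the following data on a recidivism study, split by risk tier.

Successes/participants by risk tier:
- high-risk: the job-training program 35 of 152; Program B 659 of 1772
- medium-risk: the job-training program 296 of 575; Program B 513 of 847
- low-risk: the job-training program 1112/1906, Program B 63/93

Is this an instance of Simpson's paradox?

Yes

High-risk: the job-training program 35/152 = 23.0%, Program B 659/1772 = 37.2% → Program B
Medium-risk: the job-training program 296/575 = 51.5%, Program B 513/847 = 60.6% → Program B
Low-risk: the job-training program 1112/1906 = 58.3%, Program B 63/93 = 67.7% → Program B
Overall: the job-training program 1443/2633 = 54.8%, Program B 1235/2712 = 45.5% → the job-training program
Program B wins each risk group but the job-training program wins overall — the comparison reverses. Program B's participants skew toward high-risk, which has a lower base rate.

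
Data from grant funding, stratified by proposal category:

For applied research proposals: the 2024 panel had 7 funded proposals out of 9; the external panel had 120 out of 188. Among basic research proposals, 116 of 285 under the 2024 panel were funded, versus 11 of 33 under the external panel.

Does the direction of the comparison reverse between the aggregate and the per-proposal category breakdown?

Applied research: the 2024 panel 7/9 = 77.8%, the external panel 120/188 = 63.8% → the 2024 panel
Basic research: the 2024 panel 116/285 = 40.7%, the external panel 11/33 = 33.3% → the 2024 panel
Overall: the 2024 panel 123/294 = 41.8%, the external panel 131/221 = 59.3% → the external panel
The 2024 panel wins each proposal group but the external panel wins overall — the comparison reverses. The 2024 panel's proposals skew toward basic research, which has a lower base rate.

Yes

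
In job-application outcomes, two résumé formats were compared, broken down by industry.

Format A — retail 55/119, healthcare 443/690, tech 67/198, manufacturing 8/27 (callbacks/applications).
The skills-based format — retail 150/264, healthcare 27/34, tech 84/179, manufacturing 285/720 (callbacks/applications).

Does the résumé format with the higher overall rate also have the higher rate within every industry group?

Retail: Format A 55/119 = 46.2%, the skills-based format 150/264 = 56.8% → the skills-based format
Healthcare: Format A 443/690 = 64.2%, the skills-based format 27/34 = 79.4% → the skills-based format
Tech: Format A 67/198 = 33.8%, the skills-based format 84/179 = 46.9% → the skills-based format
Manufacturing: Format A 8/27 = 29.6%, the skills-based format 285/720 = 39.6% → the skills-based format
Overall: Format A 573/1034 = 55.4%, the skills-based format 546/1197 = 45.6% → Format A
The skills-based format wins each industry group but Format A wins overall — the comparison reverses. The skills-based format's applications skew toward manufacturing, which has a lower base rate.

No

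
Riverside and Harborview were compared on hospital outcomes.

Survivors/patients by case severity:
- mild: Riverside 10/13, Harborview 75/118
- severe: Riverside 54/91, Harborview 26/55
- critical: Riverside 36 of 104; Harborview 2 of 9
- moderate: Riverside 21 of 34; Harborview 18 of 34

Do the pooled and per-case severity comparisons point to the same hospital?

Mild: Riverside 10/13 = 76.9%, Harborview 75/118 = 63.6% → Riverside
Severe: Riverside 54/91 = 59.3%, Harborview 26/55 = 47.3% → Riverside
Critical: Riverside 36/104 = 34.6%, Harborview 2/9 = 22.2% → Riverside
Moderate: Riverside 21/34 = 61.8%, Harborview 18/34 = 52.9% → Riverside
Overall: Riverside 121/242 = 50.0%, Harborview 121/216 = 56.0% → Harborview
Riverside wins each case group but Harborview wins overall — the comparison reverses. Riverside's patients skew toward critical, which has a lower base rate.

No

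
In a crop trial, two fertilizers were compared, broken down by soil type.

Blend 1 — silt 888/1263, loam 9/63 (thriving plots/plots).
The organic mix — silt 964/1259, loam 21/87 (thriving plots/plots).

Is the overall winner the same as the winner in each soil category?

Yes

Silt: Blend 1 888/1263 = 70.3%, the organic mix 964/1259 = 76.6% → the organic mix
Loam: Blend 1 9/63 = 14.3%, the organic mix 21/87 = 24.1% → the organic mix
Overall: Blend 1 897/1326 = 67.6%, the organic mix 985/1346 = 73.2% → the organic mix
The organic mix wins overall and in every soil group — no reversal.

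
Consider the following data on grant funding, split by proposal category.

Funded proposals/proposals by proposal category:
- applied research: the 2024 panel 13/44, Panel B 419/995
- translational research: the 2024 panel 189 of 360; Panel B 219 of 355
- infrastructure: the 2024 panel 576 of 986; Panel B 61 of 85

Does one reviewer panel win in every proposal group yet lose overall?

Yes

Applied research: the 2024 panel 13/44 = 29.5%, Panel B 419/995 = 42.1% → Panel B
Translational research: the 2024 panel 189/360 = 52.5%, Panel B 219/355 = 61.7% → Panel B
Infrastructure: the 2024 panel 576/986 = 58.4%, Panel B 61/85 = 71.8% → Panel B
Overall: the 2024 panel 778/1390 = 56.0%, Panel B 699/1435 = 48.7% → the 2024 panel
Panel B wins each proposal group but the 2024 panel wins overall — the comparison reverses. Panel B's proposals skew toward applied research, which has a lower base rate.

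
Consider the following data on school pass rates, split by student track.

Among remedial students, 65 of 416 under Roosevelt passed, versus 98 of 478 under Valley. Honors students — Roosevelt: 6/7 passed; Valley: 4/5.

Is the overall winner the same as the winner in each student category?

Remedial: Roosevelt 65/416 = 15.6%, Valley 98/478 = 20.5% → Valley
Honors: Roosevelt 6/7 = 85.7%, Valley 4/5 = 80.0% → Roosevelt
Overall: Roosevelt 71/423 = 16.8%, Valley 102/483 = 21.1% → Valley
Neither sweeps: Roosevelt wins 1 of 2 groups, Valley wins 1. Valley wins overall but not every group — no Simpson reversal.

No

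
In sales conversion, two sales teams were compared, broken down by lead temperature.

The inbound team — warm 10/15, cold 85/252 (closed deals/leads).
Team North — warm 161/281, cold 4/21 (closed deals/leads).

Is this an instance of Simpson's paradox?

Warm: the inbound team 10/15 = 66.7%, Team North 161/281 = 57.3% → the inbound team
Cold: the inbound team 85/252 = 33.7%, Team North 4/21 = 19.0% → the inbound team
Overall: the inbound team 95/267 = 35.6%, Team North 165/302 = 54.6% → Team North
The inbound team wins each lead group but Team North wins overall — the comparison reverses. The inbound team's leads skew toward cold, which has a lower base rate.

Yes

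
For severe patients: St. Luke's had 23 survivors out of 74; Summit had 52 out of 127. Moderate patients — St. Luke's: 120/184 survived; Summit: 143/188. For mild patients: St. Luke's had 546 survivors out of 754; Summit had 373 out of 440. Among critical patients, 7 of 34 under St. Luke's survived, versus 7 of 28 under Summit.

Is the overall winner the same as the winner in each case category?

Severe: St. Luke's 23/74 = 31.1%, Summit 52/127 = 40.9% → Summit
Moderate: St. Luke's 120/184 = 65.2%, Summit 143/188 = 76.1% → Summit
Mild: St. Luke's 546/754 = 72.4%, Summit 373/440 = 84.8% → Summit
Critical: St. Luke's 7/34 = 20.6%, Summit 7/28 = 25.0% → Summit
Overall: St. Luke's 696/1046 = 66.5%, Summit 575/783 = 73.4% → Summit
Summit wins overall and in every case group — no reversal.

Yes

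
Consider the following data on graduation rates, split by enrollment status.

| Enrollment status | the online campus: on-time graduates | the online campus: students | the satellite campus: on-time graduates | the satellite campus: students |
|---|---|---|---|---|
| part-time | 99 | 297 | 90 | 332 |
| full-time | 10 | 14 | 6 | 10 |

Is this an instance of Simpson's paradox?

Part-time: the online campus 99/297 = 33.3%, the satellite campus 90/332 = 27.1% → the online campus
Full-time: the online campus 10/14 = 71.4%, the satellite campus 6/10 = 60.0% → the online campus
Overall: the online campus 109/311 = 35.0%, the satellite campus 96/342 = 28.1% → the online campus
The online campus wins overall and in every enrollment group — no reversal.

No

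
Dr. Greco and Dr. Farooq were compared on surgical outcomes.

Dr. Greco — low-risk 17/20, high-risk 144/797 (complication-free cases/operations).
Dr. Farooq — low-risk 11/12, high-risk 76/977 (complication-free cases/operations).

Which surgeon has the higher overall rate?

Dr. Greco

Low-risk: Dr. Greco 17/20 = 85.0%, Dr. Farooq 11/12 = 91.7% → Dr. Farooq
High-risk: Dr. Greco 144/797 = 18.1%, Dr. Farooq 76/977 = 7.8% → Dr. Greco
Overall: Dr. Greco 161/817 = 19.7%, Dr. Farooq 87/989 = 8.8% → Dr. Greco
(Neither sweeps every patient risk group, but Dr. Greco has the higher pooled rate.)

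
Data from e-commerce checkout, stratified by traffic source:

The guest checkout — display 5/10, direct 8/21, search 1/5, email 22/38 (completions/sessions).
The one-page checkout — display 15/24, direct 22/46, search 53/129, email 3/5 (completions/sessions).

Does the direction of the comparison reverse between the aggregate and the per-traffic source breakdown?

Display: the guest checkout 5/10 = 50.0%, the one-page checkout 15/24 = 62.5% → the one-page checkout
Direct: the guest checkout 8/21 = 38.1%, the one-page checkout 22/46 = 47.8% → the one-page checkout
Search: the guest checkout 1/5 = 20.0%, the one-page checkout 53/129 = 41.1% → the one-page checkout
Email: the guest checkout 22/38 = 57.9%, the one-page checkout 3/5 = 60.0% → the one-page checkout
Overall: the guest checkout 36/74 = 48.6%, the one-page checkout 93/204 = 45.6% → the guest checkout
The one-page checkout wins each traffic group but the guest checkout wins overall — the comparison reverses. The one-page checkout's sessions skew toward search, which has a lower base rate.

Yes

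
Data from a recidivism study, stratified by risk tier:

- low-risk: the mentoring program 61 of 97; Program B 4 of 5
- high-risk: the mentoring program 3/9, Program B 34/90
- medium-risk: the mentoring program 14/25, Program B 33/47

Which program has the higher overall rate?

Low-risk: the mentoring program 61/97 = 62.9%, Program B 4/5 = 80.0% → Program B
High-risk: the mentoring program 3/9 = 33.3%, Program B 34/90 = 37.8% → Program B
Medium-risk: the mentoring program 14/25 = 56.0%, Program B 33/47 = 70.2% → Program B
Overall: the mentoring program 78/131 = 59.5%, Program B 71/142 = 50.0% → the mentoring program
(Program B wins every risk group but the mentoring program wins overall — Program B's participants skew toward the low-rate high-risk group.)

the mentoring program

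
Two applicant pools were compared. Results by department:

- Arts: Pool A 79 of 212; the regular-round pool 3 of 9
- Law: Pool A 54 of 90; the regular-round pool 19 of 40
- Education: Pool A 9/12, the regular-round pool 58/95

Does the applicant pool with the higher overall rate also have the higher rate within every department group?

No

Arts: Pool A 79/212 = 37.3%, the regular-round pool 3/9 = 33.3% → Pool A
Law: Pool A 54/90 = 60.0%, the regular-round pool 19/40 = 47.5% → Pool A
Education: Pool A 9/12 = 75.0%, the regular-round pool 58/95 = 61.1% → Pool A
Overall: Pool A 142/314 = 45.2%, the regular-round pool 80/144 = 55.6% → the regular-round pool
Pool A wins each department group but the regular-round pool wins overall — the comparison reverses. Pool A's applicants skew toward Arts, which has a lower base rate.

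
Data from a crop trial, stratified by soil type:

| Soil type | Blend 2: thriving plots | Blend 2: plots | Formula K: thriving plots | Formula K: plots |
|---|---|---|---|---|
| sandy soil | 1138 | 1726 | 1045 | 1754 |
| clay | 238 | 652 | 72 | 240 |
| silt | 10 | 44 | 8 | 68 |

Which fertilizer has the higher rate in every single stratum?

Sandy soil: Blend 2 1138/1726 = 65.9%, Formula K 1045/1754 = 59.6% → Blend 2
Clay: Blend 2 238/652 = 36.5%, Formula K 72/240 = 30.0% → Blend 2
Silt: Blend 2 10/44 = 22.7%, Formula K 8/68 = 11.8% → Blend 2
Blend 2 has the higher rate in all 3 groups.

Blend 2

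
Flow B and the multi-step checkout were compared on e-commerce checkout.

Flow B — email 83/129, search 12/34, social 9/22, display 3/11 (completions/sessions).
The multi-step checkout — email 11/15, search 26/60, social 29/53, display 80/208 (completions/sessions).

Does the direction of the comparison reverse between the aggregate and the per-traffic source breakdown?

Yes

Email: Flow B 83/129 = 64.3%, the multi-step checkout 11/15 = 73.3% → the multi-step checkout
Search: Flow B 12/34 = 35.3%, the multi-step checkout 26/60 = 43.3% → the multi-step checkout
Social: Flow B 9/22 = 40.9%, the multi-step checkout 29/53 = 54.7% → the multi-step checkout
Display: Flow B 3/11 = 27.3%, the multi-step checkout 80/208 = 38.5% → the multi-step checkout
Overall: Flow B 107/196 = 54.6%, the multi-step checkout 146/336 = 43.5% → Flow B
The multi-step checkout wins each traffic group but Flow B wins overall — the comparison reverses. The multi-step checkout's sessions skew toward display, which has a lower base rate.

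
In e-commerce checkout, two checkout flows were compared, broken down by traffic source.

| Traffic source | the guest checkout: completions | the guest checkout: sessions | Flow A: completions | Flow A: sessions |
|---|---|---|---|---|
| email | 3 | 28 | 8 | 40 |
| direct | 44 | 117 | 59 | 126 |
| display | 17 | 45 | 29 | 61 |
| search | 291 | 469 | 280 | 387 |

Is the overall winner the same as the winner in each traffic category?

Email: the guest checkout 3/28 = 10.7%, Flow A 8/40 = 20.0% → Flow A
Direct: the guest checkout 44/117 = 37.6%, Flow A 59/126 = 46.8% → Flow A
Display: the guest checkout 17/45 = 37.8%, Flow A 29/61 = 47.5% → Flow A
Search: the guest checkout 291/469 = 62.0%, Flow A 280/387 = 72.4% → Flow A
Overall: the guest checkout 355/659 = 53.9%, Flow A 376/614 = 61.2% → Flow A
Flow A wins overall and in every traffic group — no reversal.

Yes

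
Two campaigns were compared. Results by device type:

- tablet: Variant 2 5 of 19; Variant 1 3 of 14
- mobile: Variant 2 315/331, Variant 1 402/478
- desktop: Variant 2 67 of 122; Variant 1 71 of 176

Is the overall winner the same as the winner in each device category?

Tablet: Variant 2 5/19 = 26.3%, Variant 1 3/14 = 21.4% → Variant 2
Mobile: Variant 2 315/331 = 95.2%, Variant 1 402/478 = 84.1% → Variant 2
Desktop: Variant 2 67/122 = 54.9%, Variant 1 71/176 = 40.3% → Variant 2
Overall: Variant 2 387/472 = 82.0%, Variant 1 476/668 = 71.3% → Variant 2
Variant 2 wins overall and in every device group — no reversal.

Yes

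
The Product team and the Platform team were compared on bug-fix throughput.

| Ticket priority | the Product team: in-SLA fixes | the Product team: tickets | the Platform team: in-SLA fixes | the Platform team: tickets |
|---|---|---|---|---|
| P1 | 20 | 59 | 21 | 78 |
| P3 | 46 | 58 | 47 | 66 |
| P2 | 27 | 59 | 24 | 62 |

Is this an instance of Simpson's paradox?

P1: the Product team 20/59 = 33.9%, the Platform team 21/78 = 26.9% → the Product team
P3: the Product team 46/58 = 79.3%, the Platform team 47/66 = 71.2% → the Product team
P2: the Product team 27/59 = 45.8%, the Platform team 24/62 = 38.7% → the Product team
Overall: the Product team 93/176 = 52.8%, the Platform team 92/206 = 44.7% → the Product team
The Product team wins overall and in every ticket group — no reversal.

No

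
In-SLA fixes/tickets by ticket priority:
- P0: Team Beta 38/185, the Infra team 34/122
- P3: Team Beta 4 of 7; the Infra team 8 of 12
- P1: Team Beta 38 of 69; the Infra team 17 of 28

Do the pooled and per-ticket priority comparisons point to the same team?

Yes

P0: Team Beta 38/185 = 20.5%, the Infra team 34/122 = 27.9% → the Infra team
P3: Team Beta 4/7 = 57.1%, the Infra team 8/12 = 66.7% → the Infra team
P1: Team Beta 38/69 = 55.1%, the Infra team 17/28 = 60.7% → the Infra team
Overall: Team Beta 80/261 = 30.7%, the Infra team 59/162 = 36.4% → the Infra team
The Infra team wins overall and in every ticket group — no reversal.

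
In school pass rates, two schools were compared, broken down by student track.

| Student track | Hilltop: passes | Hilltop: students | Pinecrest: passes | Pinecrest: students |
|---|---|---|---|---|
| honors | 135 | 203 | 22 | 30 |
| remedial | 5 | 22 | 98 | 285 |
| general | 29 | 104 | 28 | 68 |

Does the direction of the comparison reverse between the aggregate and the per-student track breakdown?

Honors: Hilltop 135/203 = 66.5%, Pinecrest 22/30 = 73.3% → Pinecrest
Remedial: Hilltop 5/22 = 22.7%, Pinecrest 98/285 = 34.4% → Pinecrest
General: Hilltop 29/104 = 27.9%, Pinecrest 28/68 = 41.2% → Pinecrest
Overall: Hilltop 169/329 = 51.4%, Pinecrest 148/383 = 38.6% → Hilltop
Pinecrest wins each student group but Hilltop wins overall — the comparison reverses. Pinecrest's students skew toward remedial, which has a lower base rate.

Yes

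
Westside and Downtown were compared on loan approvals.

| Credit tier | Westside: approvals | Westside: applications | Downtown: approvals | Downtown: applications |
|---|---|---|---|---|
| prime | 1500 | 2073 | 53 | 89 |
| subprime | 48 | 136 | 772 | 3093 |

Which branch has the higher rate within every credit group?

Westside

Prime: Westside 1500/2073 = 72.4%, Downtown 53/89 = 59.6% → Westside
Subprime: Westside 48/136 = 35.3%, Downtown 772/3093 = 25.0% → Westside
Westside has the higher rate in both groups.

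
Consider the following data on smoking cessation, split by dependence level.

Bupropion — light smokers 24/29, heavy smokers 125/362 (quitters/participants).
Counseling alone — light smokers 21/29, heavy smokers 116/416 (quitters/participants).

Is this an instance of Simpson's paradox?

No

Light smokers: bupropion 24/29 = 82.8%, counseling alone 21/29 = 72.4% → bupropion
Heavy smokers: bupropion 125/362 = 34.5%, counseling alone 116/416 = 27.9% → bupropion
Overall: bupropion 149/391 = 38.1%, counseling alone 137/445 = 30.8% → bupropion
Bupropion wins overall and in every dependence group — no reversal.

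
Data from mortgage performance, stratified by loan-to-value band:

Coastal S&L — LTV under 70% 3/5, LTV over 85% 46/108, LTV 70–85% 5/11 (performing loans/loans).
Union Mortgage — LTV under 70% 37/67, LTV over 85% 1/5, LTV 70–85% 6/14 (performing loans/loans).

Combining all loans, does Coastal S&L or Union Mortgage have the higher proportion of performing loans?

LTV under 70%: Coastal S&L 3/5 = 60.0%, Union Mortgage 37/67 = 55.2% → Coastal S&L
LTV over 85%: Coastal S&L 46/108 = 42.6%, Union Mortgage 1/5 = 20.0% → Coastal S&L
LTV 70–85%: Coastal S&L 5/11 = 45.5%, Union Mortgage 6/14 = 42.9% → Coastal S&L
Overall: Coastal S&L 54/124 = 43.5%, Union Mortgage 44/86 = 51.2% → Union Mortgage
(Coastal S&L wins every loan-to-value group but Union Mortgage wins overall — Coastal S&L's loans skew toward the low-rate LTV over 85% group.)

Union Mortgage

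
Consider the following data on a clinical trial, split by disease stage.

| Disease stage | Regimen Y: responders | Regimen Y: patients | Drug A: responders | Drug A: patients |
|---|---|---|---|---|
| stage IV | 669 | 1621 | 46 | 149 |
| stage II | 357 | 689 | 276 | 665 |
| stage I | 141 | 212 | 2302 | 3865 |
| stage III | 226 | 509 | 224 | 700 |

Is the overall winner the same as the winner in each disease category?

No

Stage IV: Regimen Y 669/1621 = 41.3%, Drug A 46/149 = 30.9% → Regimen Y
Stage II: Regimen Y 357/689 = 51.8%, Drug A 276/665 = 41.5% → Regimen Y
Stage I: Regimen Y 141/212 = 66.5%, Drug A 2302/3865 = 59.6% → Regimen Y
Stage III: Regimen Y 226/509 = 44.4%, Drug A 224/700 = 32.0% → Regimen Y
Overall: Regimen Y 1393/3031 = 46.0%, Drug A 2848/5379 = 52.9% → Drug A
Regimen Y wins each disease group but Drug A wins overall — the comparison reverses. Regimen Y's patients skew toward stage IV, which has a lower base rate.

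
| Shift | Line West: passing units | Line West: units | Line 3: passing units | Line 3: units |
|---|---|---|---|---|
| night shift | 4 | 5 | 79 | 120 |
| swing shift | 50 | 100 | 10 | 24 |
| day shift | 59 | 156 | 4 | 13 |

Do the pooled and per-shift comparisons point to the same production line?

Night shift: Line West 4/5 = 80.0%, Line 3 79/120 = 65.8% → Line West
Swing shift: Line West 50/100 = 50.0%, Line 3 10/24 = 41.7% → Line West
Day shift: Line West 59/156 = 37.8%, Line 3 4/13 = 30.8% → Line West
Overall: Line West 113/261 = 43.3%, Line 3 93/157 = 59.2% → Line 3
Line West wins each shift group but Line 3 wins overall — the comparison reverses. Line West's units skew toward day shift, which has a lower base rate.

No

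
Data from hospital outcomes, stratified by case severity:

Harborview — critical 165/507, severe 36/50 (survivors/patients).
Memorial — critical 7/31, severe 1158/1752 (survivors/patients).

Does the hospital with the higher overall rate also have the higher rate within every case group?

No

Critical: Harborview 165/507 = 32.5%, Memorial 7/31 = 22.6% → Harborview
Severe: Harborview 36/50 = 72.0%, Memorial 1158/1752 = 66.1% → Harborview
Overall: Harborview 201/557 = 36.1%, Memorial 1165/1783 = 65.3% → Memorial
Harborview wins each case group but Memorial wins overall — the comparison reverses. Harborview's patients skew toward critical, which has a lower base rate.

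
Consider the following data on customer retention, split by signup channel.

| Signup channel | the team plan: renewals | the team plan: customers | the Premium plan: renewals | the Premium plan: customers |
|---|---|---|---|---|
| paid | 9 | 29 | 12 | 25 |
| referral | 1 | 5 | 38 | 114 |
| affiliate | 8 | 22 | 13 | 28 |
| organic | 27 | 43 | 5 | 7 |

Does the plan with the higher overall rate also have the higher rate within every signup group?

No

Paid: the team plan 9/29 = 31.0%, the Premium plan 12/25 = 48.0% → the Premium plan
Referral: the team plan 1/5 = 20.0%, the Premium plan 38/114 = 33.3% → the Premium plan
Affiliate: the team plan 8/22 = 36.4%, the Premium plan 13/28 = 46.4% → the Premium plan
Organic: the team plan 27/43 = 62.8%, the Premium plan 5/7 = 71.4% → the Premium plan
Overall: the team plan 45/99 = 45.5%, the Premium plan 68/174 = 39.1% → the team plan
The Premium plan wins each signup group but the team plan wins overall — the comparison reverses. The Premium plan's customers skew toward referral, which has a lower base rate.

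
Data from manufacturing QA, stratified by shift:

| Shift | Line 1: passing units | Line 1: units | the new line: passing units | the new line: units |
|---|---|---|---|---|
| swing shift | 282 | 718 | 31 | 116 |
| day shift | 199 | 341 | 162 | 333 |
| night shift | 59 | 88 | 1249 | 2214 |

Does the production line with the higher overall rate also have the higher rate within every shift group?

No

Swing shift: Line 1 282/718 = 39.3%, the new line 31/116 = 26.7% → Line 1
Day shift: Line 1 199/341 = 58.4%, the new line 162/333 = 48.6% → Line 1
Night shift: Line 1 59/88 = 67.0%, the new line 1249/2214 = 56.4% → Line 1
Overall: Line 1 540/1147 = 47.1%, the new line 1442/2663 = 54.1% → the new line
Line 1 wins each shift group but the new line wins overall — the comparison reverses. Line 1's units skew toward swing shift, which has a lower base rate.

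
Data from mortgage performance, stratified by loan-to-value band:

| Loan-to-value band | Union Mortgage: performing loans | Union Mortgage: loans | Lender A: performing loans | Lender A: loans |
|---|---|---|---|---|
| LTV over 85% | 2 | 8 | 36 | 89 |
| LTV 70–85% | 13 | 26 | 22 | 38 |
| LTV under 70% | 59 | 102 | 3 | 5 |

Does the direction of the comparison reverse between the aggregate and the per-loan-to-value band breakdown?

LTV over 85%: Union Mortgage 2/8 = 25.0%, Lender A 36/89 = 40.4% → Lender A
LTV 70–85%: Union Mortgage 13/26 = 50.0%, Lender A 22/38 = 57.9% → Lender A
LTV under 70%: Union Mortgage 59/102 = 57.8%, Lender A 3/5 = 60.0% → Lender A
Overall: Union Mortgage 74/136 = 54.4%, Lender A 61/132 = 46.2% → Union Mortgage
Lender A wins each loan-to-value group but Union Mortgage wins overall — the comparison reverses. Lender A's loans skew toward LTV over 85%, which has a lower base rate.

Yes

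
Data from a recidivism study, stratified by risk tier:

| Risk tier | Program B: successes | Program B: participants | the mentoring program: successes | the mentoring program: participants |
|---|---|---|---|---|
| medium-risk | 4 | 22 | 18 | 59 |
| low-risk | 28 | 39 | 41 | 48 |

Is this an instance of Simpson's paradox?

No

Medium-risk: Program B 4/22 = 18.2%, the mentoring program 18/59 = 30.5% → the mentoring program
Low-risk: Program B 28/39 = 71.8%, the mentoring program 41/48 = 85.4% → the mentoring program
Overall: Program B 32/61 = 52.5%, the mentoring program 59/107 = 55.1% → the mentoring program
The mentoring program wins overall and in every risk group — no reversal.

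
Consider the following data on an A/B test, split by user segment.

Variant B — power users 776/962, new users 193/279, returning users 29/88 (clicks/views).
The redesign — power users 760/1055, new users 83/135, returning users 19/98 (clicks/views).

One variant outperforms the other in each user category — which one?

Variant B

Power users: Variant B 776/962 = 80.7%, the redesign 760/1055 = 72.0% → Variant B
New users: Variant B 193/279 = 69.2%, the redesign 83/135 = 61.5% → Variant B
Returning users: Variant B 29/88 = 33.0%, the redesign 19/98 = 19.4% → Variant B
Variant B has the higher rate in all 3 groups.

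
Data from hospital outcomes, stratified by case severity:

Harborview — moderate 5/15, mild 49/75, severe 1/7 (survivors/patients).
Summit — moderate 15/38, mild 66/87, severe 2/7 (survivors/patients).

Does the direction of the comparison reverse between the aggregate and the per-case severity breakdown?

No

Moderate: Harborview 5/15 = 33.3%, Summit 15/38 = 39.5% → Summit
Mild: Harborview 49/75 = 65.3%, Summit 66/87 = 75.9% → Summit
Severe: Harborview 1/7 = 14.3%, Summit 2/7 = 28.6% → Summit
Overall: Harborview 55/97 = 56.7%, Summit 83/132 = 62.9% → Summit
Summit wins overall and in every case group — no reversal.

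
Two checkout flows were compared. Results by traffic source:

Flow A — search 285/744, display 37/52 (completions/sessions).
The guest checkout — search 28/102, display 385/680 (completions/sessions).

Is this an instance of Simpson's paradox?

Search: Flow A 285/744 = 38.3%, the guest checkout 28/102 = 27.5% → Flow A
Display: Flow A 37/52 = 71.2%, the guest checkout 385/680 = 56.6% → Flow A
Overall: Flow A 322/796 = 40.5%, the guest checkout 413/782 = 52.8% → the guest checkout
Flow A wins each traffic group but the guest checkout wins overall — the comparison reverses. Flow A's sessions skew toward search, which has a lower base rate.

Yes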